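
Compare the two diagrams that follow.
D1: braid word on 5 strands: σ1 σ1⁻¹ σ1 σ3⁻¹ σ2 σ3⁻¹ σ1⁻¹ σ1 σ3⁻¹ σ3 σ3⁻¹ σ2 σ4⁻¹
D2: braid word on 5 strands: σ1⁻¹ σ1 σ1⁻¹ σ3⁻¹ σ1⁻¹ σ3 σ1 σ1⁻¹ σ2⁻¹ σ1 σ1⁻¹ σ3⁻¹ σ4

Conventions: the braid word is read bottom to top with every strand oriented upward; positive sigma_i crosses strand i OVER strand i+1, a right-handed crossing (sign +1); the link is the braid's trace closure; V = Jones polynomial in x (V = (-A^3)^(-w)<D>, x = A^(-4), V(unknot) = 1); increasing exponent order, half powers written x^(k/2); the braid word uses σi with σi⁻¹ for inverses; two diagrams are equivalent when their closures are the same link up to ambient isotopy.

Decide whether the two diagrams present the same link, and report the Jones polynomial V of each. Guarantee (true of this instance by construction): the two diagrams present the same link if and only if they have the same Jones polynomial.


same link: no
V(D1) = x^(-7/2) - 2x^(-5/2) + x^(-3/2) - 2x^(-1/2) + x^(1/2) - x^(3/2)  [13 crossings, <D> = A^-9 - A^-5 + 2A^-1 - A^3 + 2A^7 - A^11, w = -1]
V(D2) = -x^(-5/2) - x^(-1/2)  [13 crossings, <D> = A^-7 + A, w = -3]
insight: V(x) takes 2 values over 2 diagrams, fixing the grouping


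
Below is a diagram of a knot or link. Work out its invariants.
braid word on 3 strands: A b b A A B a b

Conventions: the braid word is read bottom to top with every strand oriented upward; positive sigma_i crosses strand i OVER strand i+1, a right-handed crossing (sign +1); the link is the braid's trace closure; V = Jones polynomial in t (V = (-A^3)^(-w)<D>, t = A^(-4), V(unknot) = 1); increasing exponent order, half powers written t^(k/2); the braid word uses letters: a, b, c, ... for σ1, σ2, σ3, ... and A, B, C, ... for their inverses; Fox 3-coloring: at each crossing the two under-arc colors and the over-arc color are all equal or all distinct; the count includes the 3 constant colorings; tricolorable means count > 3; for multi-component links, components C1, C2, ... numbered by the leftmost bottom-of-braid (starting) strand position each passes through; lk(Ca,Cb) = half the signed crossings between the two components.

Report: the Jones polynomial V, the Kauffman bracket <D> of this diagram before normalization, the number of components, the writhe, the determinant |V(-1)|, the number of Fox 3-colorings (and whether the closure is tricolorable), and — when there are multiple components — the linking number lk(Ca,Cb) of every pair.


V = -t^-3 + 2t^-2 - 2t^-1 + 3 - 2t + 2t^2 - t^3
<D> = -A^-12 + 2A^-8 - 2A^-4 + 3 - 2A^4 + 2A^8 - A^12 (w = 0)
1 component over 8 crossings, w = 0
3 Fox colorings among 3^8, |V(-1)| = 13: not tricolorable
why: V spans 6 powers of t: at least 6 crossings in any diagram


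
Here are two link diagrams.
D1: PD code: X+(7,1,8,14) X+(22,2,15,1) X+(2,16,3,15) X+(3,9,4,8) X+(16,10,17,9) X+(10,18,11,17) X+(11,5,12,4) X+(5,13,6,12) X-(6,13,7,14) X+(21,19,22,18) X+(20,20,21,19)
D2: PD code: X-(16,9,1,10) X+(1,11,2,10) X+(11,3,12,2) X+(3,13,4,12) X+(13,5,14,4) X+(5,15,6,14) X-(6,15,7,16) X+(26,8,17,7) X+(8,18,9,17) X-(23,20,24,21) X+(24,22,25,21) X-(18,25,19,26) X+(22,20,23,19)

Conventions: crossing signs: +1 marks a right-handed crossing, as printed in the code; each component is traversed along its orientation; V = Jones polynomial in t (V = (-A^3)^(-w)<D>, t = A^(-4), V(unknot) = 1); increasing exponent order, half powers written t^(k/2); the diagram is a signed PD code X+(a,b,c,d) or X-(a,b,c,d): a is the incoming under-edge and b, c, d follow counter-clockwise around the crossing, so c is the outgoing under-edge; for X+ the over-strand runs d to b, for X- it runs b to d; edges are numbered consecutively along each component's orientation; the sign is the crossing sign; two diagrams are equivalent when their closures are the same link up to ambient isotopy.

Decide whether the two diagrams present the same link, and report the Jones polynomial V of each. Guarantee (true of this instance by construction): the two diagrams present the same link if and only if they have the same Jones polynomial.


same link: no
V(D1) = -t^(5/2) - t^(9/2) - t^(13/2) + t^(15/2)  [11 crossings, <D> = -A^-3 + A + A^9 + A^17, w = +9]
V(D2) = -t^(3/2) - 2t^(7/2) + t^(9/2) - t^(11/2) + t^(13/2)  [13 crossings, <D> = -A^-11 + A^-7 - A^-3 + 2A + A^9, w = +5]
insight: comparing 2 Jones polynomials yields 2 groups


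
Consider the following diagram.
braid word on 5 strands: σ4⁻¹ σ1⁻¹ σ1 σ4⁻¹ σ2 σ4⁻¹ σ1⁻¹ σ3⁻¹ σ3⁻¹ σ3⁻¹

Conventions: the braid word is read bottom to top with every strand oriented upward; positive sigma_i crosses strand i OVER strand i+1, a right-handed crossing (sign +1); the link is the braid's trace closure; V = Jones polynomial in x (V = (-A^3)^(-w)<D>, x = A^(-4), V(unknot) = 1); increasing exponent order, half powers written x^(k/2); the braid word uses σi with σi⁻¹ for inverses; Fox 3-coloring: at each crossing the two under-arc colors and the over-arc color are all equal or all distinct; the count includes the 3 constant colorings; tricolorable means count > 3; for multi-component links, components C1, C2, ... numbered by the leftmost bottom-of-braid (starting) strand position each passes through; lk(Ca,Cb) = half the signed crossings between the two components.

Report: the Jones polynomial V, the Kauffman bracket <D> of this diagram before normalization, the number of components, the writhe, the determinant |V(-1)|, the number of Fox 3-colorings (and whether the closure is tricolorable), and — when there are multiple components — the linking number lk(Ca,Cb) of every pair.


V = x^-8 - 2x^-7 + x^-6 - 2x^-5 + 2x^-4 + x^-2
<D> = A^-10 + 2A^-2 - 2A^2 + A^6 - 2A^10 + A^14 (w = -6)
1 component over 10 crossings, w = -6
27 Fox colorings among 3^10, |V(-1)| = 9: tricolorable
why: inverse pairs cancel, leaving σ4⁻¹ σ4⁻¹ σ2 σ4⁻¹ σ1⁻¹ σ3⁻¹ σ3⁻¹ σ3⁻¹


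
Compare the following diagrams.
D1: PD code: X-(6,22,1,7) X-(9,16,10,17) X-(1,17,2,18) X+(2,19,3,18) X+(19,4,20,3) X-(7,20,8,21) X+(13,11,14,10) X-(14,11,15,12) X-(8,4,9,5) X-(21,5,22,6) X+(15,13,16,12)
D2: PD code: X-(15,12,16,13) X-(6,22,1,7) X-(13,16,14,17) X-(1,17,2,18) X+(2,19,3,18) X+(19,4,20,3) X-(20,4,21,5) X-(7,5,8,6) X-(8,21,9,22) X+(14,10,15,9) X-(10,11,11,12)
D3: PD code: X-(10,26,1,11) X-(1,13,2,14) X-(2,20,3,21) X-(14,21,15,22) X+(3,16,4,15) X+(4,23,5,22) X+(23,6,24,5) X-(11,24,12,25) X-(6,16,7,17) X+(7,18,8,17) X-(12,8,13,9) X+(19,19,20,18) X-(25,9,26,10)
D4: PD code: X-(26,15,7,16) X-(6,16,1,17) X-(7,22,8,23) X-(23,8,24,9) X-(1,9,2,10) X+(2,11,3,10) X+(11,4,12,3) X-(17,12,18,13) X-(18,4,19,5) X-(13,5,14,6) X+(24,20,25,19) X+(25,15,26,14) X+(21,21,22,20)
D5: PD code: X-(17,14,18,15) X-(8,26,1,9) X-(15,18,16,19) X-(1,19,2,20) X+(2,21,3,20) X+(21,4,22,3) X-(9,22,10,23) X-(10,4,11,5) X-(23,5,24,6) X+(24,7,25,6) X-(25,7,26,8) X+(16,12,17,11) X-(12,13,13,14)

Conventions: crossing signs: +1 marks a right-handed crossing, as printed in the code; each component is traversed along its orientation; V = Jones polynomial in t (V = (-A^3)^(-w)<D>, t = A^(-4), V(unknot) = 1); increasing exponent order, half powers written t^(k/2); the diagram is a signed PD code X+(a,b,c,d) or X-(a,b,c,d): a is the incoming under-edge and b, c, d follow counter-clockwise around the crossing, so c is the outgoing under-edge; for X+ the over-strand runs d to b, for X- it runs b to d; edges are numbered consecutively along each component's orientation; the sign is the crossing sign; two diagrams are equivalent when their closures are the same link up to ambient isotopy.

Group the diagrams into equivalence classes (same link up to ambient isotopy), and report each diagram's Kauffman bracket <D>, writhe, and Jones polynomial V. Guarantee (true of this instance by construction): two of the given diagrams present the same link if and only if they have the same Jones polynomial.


equivalence classes: {D1, D2, D3, D4, D5}
D1 (bracket A^-7 + A; 11 crossings at w = -3): V = -t^(-5/2) - t^(-1/2)
V(D2) = -t^(-5/2) - t^(-1/2)  (w -5, c 11, <D> = A^-13 + A^-5)
D3 (bracket A^-7 + A; 13 crossings at w = -3): V = -t^(-5/2) - t^(-1/2)
V(D4) = -t^(-5/2) - t^(-1/2)  [13 crossings, <D> = A^-7 + A, w = -3]
D5 (bracket A^-13 + A^-5; 13 crossings at w = -5): V = -t^(-5/2) - t^(-1/2)
key observation: one V(t) for all 5 diagrams — one class (guaranteed)


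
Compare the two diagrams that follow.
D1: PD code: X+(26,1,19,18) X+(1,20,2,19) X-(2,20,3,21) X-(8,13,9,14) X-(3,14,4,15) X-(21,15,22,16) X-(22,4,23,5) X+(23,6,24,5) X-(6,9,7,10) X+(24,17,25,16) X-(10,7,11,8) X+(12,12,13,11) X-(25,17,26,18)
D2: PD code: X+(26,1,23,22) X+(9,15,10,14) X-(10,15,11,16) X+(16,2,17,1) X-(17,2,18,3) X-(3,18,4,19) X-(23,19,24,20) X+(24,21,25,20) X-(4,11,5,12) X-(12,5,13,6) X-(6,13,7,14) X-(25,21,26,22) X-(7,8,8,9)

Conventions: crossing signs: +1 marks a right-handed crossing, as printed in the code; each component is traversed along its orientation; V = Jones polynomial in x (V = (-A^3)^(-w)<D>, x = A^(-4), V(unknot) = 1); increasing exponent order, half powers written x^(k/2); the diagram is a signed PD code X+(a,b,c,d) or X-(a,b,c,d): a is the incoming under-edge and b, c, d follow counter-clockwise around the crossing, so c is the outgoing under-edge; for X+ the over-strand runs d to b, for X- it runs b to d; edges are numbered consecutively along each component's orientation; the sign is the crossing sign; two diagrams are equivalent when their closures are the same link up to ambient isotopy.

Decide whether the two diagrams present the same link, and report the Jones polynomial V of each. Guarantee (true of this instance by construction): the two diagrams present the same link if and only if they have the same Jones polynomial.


equivalent: yes
V(D1) = x^(-9/2) - x^(-5/2) - x^(-3/2) - x^(-1/2)  (w -3, c 13, <D> = A^-7 + A^-3 + A - A^9)
V(D2) = x^(-9/2) - x^(-5/2) - x^(-3/2) - x^(-1/2)  (w -5, c 13, <D> = A^-13 + A^-9 + A^-5 - A^3)
why: one V(x) for all 2 diagrams — one class (guaranteed)


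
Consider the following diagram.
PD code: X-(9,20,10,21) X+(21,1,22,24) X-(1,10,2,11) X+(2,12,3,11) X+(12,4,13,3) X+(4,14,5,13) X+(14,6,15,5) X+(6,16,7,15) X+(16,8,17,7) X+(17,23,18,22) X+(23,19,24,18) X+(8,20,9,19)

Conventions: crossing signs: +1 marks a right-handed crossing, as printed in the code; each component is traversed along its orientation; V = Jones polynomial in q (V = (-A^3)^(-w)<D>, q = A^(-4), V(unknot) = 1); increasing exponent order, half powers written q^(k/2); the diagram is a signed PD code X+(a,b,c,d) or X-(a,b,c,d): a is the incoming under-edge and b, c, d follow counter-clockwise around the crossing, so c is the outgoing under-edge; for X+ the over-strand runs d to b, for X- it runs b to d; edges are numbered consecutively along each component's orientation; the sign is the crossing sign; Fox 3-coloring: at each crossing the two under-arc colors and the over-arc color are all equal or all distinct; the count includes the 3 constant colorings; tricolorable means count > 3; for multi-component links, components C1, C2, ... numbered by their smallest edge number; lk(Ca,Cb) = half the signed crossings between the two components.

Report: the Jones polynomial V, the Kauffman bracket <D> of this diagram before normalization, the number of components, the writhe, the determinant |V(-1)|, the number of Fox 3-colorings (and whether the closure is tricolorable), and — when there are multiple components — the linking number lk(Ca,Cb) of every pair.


V = q^3 + 2q^5 - 2q^6 + 2q^7 - 3q^8 + 2q^9 - 2q^10 + q^11
<D> = A^-20 - 2A^-16 + 2A^-12 - 3A^-8 + 2A^-4 - 2 + 2A^4 + A^12 (w = +8)
1 component over 12 crossings, w = +8
9 Fox colorings among 3^12, |V(-1)| = 15: tricolorable
why: det 15 = |V(-1)|; divisible by 3, so tricolorable


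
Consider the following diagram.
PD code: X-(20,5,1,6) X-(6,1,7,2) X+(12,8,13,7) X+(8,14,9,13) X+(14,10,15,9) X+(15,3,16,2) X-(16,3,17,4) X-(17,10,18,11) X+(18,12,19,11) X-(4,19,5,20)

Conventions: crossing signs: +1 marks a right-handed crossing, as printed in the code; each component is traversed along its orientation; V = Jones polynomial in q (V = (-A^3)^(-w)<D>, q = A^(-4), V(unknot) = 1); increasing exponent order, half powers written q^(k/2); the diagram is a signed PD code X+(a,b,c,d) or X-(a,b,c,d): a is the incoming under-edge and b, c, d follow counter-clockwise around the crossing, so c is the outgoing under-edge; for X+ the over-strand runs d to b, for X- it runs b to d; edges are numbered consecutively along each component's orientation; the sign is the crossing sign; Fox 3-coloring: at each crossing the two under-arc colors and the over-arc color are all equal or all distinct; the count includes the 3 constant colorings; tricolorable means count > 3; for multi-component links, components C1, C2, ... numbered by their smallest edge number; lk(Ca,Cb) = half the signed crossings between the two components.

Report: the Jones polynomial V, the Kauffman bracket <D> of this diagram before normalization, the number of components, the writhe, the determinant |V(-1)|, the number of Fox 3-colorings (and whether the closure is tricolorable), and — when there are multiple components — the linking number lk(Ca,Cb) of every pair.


V = -q^-3 + q^-2 - q^-1 + 3 - q + q^2 - q^3
<D> = -A^-12 + A^-8 - A^-4 + 3 - A^4 + A^8 - A^12 (w = 0)
1 component over 10 crossings, w = 0
27 Fox colorings among 3^10, |V(-1)| = 9: tricolorable
why: V is palindromic (span 6, det 9): q -> 1/q fixes it; necessary, not sufficient, for amphichirality


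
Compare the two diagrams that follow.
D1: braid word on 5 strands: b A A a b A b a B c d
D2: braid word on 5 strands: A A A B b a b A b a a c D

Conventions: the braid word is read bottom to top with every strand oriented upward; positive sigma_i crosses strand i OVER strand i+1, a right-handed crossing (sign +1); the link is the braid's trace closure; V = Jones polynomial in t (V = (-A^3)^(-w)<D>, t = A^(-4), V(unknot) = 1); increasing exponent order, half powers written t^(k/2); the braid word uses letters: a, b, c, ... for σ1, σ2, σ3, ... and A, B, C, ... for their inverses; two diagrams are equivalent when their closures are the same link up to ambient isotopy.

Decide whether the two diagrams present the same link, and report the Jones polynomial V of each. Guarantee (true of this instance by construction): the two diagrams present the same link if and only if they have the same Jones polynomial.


equivalent: yes
D1 (bracket A^-1 + A^7; 11 crossings at w = +3): V = -t^(1/2) - t^(5/2)
V(D2) = -t^(1/2) - t^(5/2)  (w +1, c 13, <D> = A^-7 + A)
key observation: Markov moves rewrite D1 (11 crossings) into D2 (13)


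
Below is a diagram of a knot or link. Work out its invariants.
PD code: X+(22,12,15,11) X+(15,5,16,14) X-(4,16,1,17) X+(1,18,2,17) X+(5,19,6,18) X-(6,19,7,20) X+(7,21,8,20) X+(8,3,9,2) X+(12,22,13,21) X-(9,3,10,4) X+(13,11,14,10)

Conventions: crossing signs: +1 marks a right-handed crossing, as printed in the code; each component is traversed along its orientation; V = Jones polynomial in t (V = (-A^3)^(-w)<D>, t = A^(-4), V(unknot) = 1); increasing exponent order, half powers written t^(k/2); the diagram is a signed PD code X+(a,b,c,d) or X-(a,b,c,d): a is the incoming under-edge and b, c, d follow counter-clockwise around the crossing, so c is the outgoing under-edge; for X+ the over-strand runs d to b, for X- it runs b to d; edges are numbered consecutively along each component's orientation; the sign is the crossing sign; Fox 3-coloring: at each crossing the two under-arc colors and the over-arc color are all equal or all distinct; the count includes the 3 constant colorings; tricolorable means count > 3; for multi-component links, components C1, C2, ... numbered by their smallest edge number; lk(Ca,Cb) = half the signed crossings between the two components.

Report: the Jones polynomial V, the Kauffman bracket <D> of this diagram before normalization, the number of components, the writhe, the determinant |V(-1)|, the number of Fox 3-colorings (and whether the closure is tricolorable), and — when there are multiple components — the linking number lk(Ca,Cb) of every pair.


V = t + t^2 + t^3 + t^6
<D> = -A^-9 - A^3 - A^7 - A^11 (w = +5)
3 components over 11 crossings, w = +5
lk(C1,C2): 0
lk(C1,C3) = 0
linking number lk(C2,C3) = +2
9 Fox colorings among 3^11, |V(-1)| = 0: tricolorable
why: det 0 = |V(-1)|; divisible by 3, so tricolorable


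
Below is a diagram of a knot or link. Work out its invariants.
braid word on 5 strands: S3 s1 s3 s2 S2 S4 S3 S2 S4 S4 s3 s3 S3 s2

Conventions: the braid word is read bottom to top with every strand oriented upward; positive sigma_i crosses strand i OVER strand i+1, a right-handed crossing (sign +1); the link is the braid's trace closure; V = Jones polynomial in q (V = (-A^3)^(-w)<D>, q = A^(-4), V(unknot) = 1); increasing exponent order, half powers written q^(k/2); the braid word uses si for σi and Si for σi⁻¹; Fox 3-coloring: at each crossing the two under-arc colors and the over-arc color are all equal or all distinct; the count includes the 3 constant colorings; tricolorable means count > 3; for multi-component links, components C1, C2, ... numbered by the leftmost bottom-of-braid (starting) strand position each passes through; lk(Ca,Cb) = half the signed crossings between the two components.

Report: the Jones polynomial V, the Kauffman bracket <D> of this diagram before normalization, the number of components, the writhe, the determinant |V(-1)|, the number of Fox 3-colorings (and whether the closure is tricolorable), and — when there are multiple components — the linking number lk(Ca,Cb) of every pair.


V = -q^-4 + q^-3 + q^-1
<D> = A^-2 + A^6 - A^10 (w = -2)
1 component over 14 crossings, w = -2
9 Fox colorings among 3^14, |V(-1)| = 3: tricolorable
why: w = -2 shifts under R1 moves; the (-A^3)^(2) factor cancels that in V


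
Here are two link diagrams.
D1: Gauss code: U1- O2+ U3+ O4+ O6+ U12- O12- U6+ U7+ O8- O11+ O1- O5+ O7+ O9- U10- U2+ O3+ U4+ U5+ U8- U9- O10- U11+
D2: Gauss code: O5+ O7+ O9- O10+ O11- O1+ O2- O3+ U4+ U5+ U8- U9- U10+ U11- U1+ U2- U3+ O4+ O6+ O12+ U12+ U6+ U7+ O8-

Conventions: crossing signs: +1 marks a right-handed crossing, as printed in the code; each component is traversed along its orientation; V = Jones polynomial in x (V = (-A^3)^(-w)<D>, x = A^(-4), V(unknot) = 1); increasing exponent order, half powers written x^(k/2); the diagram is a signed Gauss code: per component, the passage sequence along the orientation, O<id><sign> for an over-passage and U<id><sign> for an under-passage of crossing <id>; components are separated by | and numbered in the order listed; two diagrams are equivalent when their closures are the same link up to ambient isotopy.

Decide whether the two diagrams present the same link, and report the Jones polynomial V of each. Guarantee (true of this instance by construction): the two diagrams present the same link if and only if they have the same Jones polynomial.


equivalent: yes
D1 (bracket A^6; 12 crossings at w = +2): V = 1
D2 (bracket A^12; 12 crossings at w = +4): V = 1
key observation: Reidemeister moves carry D1 (12 crossings) to D2 (12)


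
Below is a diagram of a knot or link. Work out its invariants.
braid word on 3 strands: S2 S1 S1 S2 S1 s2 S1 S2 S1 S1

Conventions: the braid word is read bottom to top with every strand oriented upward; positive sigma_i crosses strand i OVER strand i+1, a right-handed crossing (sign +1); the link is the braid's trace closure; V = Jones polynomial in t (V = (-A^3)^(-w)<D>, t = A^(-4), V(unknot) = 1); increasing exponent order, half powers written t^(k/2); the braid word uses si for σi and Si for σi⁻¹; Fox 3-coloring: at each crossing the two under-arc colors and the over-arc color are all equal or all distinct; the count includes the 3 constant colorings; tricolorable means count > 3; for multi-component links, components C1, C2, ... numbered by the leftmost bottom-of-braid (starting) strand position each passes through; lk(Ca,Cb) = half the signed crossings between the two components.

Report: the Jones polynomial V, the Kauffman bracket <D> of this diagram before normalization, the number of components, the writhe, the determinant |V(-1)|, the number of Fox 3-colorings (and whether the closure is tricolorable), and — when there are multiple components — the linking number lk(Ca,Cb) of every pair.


V = -t^-8 + t^-5 + t^-3
<D> = A^-12 + A^-4 - A^8 (w = -8)
1 component over 10 crossings, w = -8
9 Fox colorings among 3^10, |V(-1)| = 3: tricolorable
why: w = -8 (over 10 crossings) is diagram-only; (-A^3)^(8) removes it from V


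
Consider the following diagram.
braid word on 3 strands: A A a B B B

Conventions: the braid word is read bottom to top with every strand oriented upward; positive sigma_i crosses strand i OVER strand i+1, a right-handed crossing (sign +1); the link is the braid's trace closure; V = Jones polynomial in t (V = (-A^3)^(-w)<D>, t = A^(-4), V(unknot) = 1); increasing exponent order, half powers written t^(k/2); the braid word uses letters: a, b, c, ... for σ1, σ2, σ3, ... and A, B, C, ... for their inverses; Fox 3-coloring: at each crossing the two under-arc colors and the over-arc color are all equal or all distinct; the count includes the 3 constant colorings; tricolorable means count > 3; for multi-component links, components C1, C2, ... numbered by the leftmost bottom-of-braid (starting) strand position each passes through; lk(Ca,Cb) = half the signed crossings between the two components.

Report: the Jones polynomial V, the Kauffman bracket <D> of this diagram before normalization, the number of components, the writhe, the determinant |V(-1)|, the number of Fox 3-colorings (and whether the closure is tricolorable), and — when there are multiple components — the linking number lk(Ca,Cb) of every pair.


V(t) = -t^-4 + t^-3 + t^-1
bracket: A^-8 + 1 - A^4, w = -4
1 component, writhe -4, over 6 crossings
det 3, colorings 9 of 3^6 — tricolorable
observation: V spans 3 powers of t: at least 3 crossings in any diagram


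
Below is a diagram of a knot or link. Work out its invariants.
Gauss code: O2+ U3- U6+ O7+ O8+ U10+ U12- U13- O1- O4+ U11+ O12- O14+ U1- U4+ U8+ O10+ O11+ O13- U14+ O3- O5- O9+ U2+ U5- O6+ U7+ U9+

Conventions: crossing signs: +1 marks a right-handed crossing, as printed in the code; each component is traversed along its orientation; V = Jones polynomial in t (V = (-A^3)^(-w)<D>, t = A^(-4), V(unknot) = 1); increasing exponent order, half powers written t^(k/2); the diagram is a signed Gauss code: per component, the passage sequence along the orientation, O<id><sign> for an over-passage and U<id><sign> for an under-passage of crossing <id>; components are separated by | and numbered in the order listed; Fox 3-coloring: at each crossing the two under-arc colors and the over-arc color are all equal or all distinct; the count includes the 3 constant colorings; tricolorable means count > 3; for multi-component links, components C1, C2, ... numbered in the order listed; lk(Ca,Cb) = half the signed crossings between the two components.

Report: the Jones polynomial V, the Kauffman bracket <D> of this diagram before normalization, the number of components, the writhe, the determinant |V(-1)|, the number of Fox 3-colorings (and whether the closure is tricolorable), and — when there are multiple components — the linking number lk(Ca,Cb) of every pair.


V = t^2 + 2t^4 - 2t^5 + t^6 - 2t^7 + t^8
<D> = A^-20 - 2A^-16 + A^-12 - 2A^-8 + 2A^-4 + A^4 (w = +4)
1 component over 14 crossings, w = +4
27 Fox colorings among 3^14, |V(-1)| = 9: tricolorable
why: the span of V is 6, forcing >= 6 crossings in any diagram


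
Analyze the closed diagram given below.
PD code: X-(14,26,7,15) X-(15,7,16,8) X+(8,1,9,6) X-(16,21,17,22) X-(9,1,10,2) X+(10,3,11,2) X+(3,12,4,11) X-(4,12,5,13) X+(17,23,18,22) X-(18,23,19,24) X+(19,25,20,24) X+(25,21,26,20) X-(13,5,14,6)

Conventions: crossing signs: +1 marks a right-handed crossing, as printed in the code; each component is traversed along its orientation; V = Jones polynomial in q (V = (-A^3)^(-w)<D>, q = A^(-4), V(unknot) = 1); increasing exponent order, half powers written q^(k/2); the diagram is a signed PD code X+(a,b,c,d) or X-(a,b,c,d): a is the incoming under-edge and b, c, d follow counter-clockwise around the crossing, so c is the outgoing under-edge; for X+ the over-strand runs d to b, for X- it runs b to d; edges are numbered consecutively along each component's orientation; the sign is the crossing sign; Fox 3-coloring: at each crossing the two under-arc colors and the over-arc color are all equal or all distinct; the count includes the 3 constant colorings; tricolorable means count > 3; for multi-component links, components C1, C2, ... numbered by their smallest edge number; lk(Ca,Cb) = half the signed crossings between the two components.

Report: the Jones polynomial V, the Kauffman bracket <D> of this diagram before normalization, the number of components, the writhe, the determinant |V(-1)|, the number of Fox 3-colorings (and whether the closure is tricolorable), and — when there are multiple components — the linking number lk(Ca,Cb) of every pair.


V = q^-3 + q^-2 + q^-1 + 1
<D> = -A^-3 - A - A^5 - A^9 (w = -1)
3 components over 13 crossings, w = -1
lk(C1,C2): 0
lk(C1,C3) = 0
linking number lk(C2,C3) = -1
9 Fox colorings among 3^13, |V(-1)| = 0: tricolorable
why: the span of V is 3, within the link bound 13 + 3 - 1


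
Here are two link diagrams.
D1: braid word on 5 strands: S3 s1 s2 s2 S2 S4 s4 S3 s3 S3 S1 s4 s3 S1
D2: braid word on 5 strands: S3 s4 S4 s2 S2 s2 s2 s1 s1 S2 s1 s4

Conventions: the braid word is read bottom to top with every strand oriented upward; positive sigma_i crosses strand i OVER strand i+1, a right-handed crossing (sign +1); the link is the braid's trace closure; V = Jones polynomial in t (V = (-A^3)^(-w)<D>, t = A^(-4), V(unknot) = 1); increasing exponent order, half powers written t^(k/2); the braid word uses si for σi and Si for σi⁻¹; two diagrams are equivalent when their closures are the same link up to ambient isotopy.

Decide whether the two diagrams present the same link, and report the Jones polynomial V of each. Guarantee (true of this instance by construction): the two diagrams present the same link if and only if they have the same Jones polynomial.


equivalent: no
D1 (bracket 1; 14 crossings at w = 0): V = 1
D2 (bracket -A^-12 + A^-8 - A^-4 + 2 - A^4 + A^8; 12 crossings at w = +4): V = t - t^2 + 2t^3 - t^4 + t^5 - t^6
key observation: comparing 2 Jones polynomials yields 2 groups


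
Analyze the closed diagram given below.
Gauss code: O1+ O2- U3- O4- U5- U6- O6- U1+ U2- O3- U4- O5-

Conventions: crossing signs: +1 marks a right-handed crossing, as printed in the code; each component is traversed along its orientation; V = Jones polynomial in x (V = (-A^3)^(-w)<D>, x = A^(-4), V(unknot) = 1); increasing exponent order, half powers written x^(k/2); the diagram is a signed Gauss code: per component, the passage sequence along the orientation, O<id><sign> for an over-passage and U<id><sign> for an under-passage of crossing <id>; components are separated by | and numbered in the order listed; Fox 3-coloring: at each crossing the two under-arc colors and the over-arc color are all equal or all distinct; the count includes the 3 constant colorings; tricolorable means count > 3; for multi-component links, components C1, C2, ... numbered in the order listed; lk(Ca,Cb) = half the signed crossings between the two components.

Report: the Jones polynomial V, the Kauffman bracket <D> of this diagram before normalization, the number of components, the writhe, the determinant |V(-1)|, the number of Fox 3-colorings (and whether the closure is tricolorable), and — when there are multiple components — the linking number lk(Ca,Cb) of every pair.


V = -x^-4 + x^-3 + x^-1
<D> = A^-8 + 1 - A^4 (w = -4)
1 component over 6 crossings, w = -4
9 Fox colorings among 3^6, |V(-1)| = 3: tricolorable
why: |V(-1)| = 3: so tricolorable, since 3 divides 3


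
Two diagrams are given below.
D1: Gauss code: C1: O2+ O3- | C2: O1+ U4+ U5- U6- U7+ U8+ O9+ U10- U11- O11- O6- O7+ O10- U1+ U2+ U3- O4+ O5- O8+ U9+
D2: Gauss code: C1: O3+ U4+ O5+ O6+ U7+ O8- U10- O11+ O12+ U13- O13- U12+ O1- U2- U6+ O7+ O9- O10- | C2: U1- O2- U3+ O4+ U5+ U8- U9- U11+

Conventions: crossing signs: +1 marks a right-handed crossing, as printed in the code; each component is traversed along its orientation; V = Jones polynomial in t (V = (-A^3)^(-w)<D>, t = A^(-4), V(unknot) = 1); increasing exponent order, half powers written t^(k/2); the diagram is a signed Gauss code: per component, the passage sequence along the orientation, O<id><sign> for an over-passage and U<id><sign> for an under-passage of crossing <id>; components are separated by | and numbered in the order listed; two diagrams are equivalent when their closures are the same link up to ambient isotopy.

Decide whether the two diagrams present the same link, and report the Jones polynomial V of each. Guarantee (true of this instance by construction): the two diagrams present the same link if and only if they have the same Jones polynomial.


equivalent: no
D1 (bracket -A^-15 + A^-7 + A^-3 + A; 11 crossings at w = +1): V = -t^(1/2) - t^(3/2) - t^(5/2) + t^(9/2)
D2 (bracket -A^-11 + 2A^-7 - A^-3 + 2A - A^5 + A^9; 13 crossings at w = +1): V = -t^(-3/2) + t^(-1/2) - 2t^(1/2) + t^(3/2) - 2t^(5/2) + t^(7/2)
key observation: 2 classes among 2 diagrams; unequal V(t) rules out equality


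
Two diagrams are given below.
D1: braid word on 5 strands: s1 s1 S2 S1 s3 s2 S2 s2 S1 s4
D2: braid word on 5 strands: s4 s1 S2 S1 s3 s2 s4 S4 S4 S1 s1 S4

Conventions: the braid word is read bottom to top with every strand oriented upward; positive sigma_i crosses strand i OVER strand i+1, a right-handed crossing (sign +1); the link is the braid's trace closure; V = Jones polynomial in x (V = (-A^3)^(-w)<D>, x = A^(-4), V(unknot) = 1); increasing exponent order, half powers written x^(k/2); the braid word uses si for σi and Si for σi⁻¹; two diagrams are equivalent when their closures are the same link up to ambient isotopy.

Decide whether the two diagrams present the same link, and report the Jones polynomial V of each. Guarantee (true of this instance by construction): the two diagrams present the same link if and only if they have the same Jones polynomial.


equivalent: yes
V(D1) = 1  (w +2, c 10, <D> = A^6)
V(D2) = 1  (w 0, c 12, <D> = 1)
why: D2 (12 crossings) and D1 (10) are Markov-related braid presentations


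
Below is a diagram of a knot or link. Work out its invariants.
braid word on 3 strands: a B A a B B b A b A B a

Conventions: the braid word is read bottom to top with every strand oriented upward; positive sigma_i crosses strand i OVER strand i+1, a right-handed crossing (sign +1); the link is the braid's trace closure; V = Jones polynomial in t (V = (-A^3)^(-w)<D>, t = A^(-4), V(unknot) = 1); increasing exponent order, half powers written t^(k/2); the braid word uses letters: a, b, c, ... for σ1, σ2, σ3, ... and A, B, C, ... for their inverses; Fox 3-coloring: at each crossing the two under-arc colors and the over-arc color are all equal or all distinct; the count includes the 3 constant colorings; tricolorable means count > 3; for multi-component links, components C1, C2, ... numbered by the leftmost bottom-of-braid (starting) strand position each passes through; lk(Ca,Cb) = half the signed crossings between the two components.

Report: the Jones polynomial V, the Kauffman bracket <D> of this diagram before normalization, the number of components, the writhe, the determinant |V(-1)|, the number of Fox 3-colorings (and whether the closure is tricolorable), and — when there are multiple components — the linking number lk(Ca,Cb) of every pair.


Jones polynomial: V(t) = -t^-5 + t^-4 - t^-3 + 2t^-2 - t^-1 + 2 - t
<D> = -A^-10 + 2A^-6 - A^-2 + 2A^2 - A^6 + A^10 - A^14; writhe -2
components 1, writhe -2 (12 crossings)
3-colorings: 9 of 3^12, det 9 — tricolorable
note: the span of V is 6, forcing >= 6 crossings in any diagram


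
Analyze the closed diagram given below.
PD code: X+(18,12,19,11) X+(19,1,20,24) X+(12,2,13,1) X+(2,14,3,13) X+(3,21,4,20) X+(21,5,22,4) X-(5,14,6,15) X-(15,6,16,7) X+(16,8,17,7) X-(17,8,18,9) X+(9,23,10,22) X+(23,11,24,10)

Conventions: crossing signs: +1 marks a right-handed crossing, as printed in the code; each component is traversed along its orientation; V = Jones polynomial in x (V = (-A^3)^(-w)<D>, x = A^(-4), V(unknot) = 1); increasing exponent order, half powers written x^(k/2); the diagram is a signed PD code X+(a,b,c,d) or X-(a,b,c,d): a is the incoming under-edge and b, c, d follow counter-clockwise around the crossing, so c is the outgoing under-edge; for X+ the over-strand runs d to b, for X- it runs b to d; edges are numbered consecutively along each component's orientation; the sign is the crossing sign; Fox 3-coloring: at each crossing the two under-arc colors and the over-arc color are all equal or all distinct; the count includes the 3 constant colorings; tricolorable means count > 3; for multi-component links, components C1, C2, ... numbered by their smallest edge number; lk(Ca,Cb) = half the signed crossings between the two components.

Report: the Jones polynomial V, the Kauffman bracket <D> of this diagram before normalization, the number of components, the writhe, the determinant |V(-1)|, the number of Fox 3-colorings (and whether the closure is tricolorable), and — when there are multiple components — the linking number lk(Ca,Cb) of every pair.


V(x) = x^2 - x^3 + 3x^4 - 3x^5 + 3x^6 - 3x^7 + 2x^8 - x^9
bracket: -A^-18 + 2A^-14 - 3A^-10 + 3A^-6 - 3A^-2 + 3A^2 - A^6 + A^10, w = +6
1 component, writhe +6, over 12 crossings
det 17, colorings 3 of 3^12 — not tricolorable
observation: det 17 = |V(-1)|; not divisible by 3, so not tricolorable


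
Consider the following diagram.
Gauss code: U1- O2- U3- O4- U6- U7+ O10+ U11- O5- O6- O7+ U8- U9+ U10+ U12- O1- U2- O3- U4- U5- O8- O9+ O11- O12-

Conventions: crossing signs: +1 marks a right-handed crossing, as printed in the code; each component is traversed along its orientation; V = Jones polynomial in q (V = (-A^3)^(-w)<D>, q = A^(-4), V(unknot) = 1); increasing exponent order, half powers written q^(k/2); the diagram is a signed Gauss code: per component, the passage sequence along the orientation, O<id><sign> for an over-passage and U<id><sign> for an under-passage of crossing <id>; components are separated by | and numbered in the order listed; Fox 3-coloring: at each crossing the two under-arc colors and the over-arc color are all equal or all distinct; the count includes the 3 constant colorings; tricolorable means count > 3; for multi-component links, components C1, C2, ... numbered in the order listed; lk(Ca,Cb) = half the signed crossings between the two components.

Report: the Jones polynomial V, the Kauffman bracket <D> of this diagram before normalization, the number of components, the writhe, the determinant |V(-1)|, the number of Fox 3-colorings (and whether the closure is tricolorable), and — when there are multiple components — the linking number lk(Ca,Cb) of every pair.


V = -q^-9 + q^-8 - 2q^-7 + 3q^-6 - 2q^-5 + 2q^-4 - q^-3 + q^-2
<D> = A^-10 - A^-6 + 2A^-2 - 2A^2 + 3A^6 - 2A^10 + A^14 - A^18 (w = -6)
1 component over 12 crossings, w = -6
3 Fox colorings among 3^12, |V(-1)| = 13: not tricolorable
why: det 13 = |V(-1)|; not divisible by 3, so not tricolorable


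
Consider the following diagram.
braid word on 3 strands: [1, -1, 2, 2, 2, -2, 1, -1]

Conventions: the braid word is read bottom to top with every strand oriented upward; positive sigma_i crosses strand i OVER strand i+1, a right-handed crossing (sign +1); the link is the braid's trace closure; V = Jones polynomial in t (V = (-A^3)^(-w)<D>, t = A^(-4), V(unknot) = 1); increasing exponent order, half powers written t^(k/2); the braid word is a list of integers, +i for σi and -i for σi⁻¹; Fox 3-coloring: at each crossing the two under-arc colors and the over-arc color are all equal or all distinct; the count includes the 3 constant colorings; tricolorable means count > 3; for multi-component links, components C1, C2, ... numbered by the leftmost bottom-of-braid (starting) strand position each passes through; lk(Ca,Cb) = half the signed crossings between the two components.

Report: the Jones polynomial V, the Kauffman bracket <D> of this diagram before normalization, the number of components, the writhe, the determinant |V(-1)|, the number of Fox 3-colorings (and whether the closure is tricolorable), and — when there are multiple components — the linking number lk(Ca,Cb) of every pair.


V(t) = 1 + t + t^2 + t^3
bracket: A^-6 + A^-2 + A^2 + A^6, w = +2
3 components, writhe +2, over 8 crossings
lk(C1,C2) = 0
linking number lk(C1,C3) = 0
lk(C2,C3): +1
det 0, colorings 9 of 3^9 — tricolorable
observation: span 3 respects span(V) <= c + mu - 1 = 10 for this 3-component diagram


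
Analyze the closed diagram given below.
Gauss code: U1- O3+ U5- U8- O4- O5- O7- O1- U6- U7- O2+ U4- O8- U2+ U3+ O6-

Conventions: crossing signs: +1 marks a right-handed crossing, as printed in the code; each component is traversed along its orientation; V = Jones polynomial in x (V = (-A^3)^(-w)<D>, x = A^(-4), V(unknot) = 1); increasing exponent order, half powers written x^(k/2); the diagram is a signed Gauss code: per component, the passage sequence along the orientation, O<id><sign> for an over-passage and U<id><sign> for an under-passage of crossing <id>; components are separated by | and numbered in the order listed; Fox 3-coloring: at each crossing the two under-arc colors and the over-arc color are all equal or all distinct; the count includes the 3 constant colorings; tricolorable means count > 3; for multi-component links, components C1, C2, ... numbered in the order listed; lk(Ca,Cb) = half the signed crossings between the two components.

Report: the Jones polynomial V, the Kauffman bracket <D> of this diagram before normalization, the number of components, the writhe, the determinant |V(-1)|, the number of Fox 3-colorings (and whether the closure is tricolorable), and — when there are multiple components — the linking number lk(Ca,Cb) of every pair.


Jones polynomial: V(x) = -x^-4 + x^-3 + x^-1
<D> = A^-8 + 1 - A^4; writhe -4
components 1, writhe -4 (8 crossings)
3-colorings: 9 of 3^8, det 3 — tricolorable
note: w = -4 (over 8 crossings) is diagram-only; (-A^3)^(4) removes it from V


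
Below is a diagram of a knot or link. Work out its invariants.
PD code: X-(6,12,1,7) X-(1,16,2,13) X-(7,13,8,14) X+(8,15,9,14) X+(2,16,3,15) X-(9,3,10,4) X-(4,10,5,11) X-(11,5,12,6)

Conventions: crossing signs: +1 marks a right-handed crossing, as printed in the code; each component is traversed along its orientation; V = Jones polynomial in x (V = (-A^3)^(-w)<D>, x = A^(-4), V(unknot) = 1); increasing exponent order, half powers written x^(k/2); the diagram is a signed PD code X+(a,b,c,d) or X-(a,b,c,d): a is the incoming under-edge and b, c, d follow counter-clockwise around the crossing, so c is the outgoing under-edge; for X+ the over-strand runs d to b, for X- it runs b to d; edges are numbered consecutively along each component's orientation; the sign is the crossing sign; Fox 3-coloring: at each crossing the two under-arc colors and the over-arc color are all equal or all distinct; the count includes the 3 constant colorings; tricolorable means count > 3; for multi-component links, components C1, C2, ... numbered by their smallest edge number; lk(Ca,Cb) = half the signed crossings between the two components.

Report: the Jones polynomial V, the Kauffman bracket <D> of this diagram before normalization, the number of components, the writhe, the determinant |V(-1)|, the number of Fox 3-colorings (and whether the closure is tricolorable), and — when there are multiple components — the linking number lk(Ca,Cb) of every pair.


V = x^-6 + x^-3 + x^-2 + x^-1
<D> = A^-8 + A^-4 + 1 + A^12 (w = -4)
3 components over 8 crossings, w = -4
lk(C1,C2): -2
lk(C1,C3) = 0
linking number lk(C2,C3) = 0
9 Fox colorings among 3^9, |V(-1)| = 0: tricolorable
why: the span of V is 5, within the link bound 8 + 3 - 1


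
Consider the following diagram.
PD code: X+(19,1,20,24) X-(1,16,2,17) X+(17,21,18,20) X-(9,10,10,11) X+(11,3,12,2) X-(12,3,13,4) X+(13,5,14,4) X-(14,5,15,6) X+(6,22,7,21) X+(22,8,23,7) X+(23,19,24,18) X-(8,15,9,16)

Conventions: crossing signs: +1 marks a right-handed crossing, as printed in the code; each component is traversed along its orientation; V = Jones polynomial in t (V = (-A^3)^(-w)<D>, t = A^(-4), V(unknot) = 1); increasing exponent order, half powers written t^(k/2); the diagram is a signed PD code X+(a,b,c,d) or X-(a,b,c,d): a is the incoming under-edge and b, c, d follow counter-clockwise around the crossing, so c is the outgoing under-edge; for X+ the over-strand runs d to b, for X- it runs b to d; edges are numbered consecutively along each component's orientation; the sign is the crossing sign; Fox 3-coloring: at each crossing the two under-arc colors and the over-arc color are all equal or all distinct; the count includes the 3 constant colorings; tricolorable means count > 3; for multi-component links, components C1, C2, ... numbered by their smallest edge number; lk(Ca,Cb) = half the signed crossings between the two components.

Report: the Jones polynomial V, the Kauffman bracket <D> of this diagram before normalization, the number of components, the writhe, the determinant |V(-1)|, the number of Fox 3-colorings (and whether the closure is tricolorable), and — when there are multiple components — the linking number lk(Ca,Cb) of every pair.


V(t) = t - t^2 + 2t^3 - t^4 + t^5 - t^6
bracket: -A^-18 + A^-14 - A^-10 + 2A^-6 - A^-2 + A^2, w = +2
1 component, writhe +2, over 12 crossings
det 7, colorings 3 of 3^12 — not tricolorable
observation: the span of V is 5, forcing >= 5 crossings in any diagram
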